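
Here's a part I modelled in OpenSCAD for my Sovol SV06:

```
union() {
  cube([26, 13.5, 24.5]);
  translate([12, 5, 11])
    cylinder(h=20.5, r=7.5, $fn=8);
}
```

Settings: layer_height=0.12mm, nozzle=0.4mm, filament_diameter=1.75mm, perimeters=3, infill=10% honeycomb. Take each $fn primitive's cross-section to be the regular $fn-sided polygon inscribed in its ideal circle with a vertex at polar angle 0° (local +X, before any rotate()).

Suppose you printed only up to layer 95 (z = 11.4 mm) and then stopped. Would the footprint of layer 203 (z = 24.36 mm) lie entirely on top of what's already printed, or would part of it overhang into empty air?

Compare the two slices. At z = 11.4: the cube is present — its section is the full 26×13.5 rectangle (area 351.00 mm²); the r=7.5 cylinder at (12, 5) gives a regular 8-gon of circumradius 7.5 (constant along its height) (area = (8/2)·7.500²·sin(360°/8) = 159.10 mm²); Combining (union): the regions partially overlap — summed areas 510.10 mm² minus the doubly-counted overlap 144.19 mm² gives 365.90 mm² — area = 365.90 mm². At z = 24.36: the cube is present — its section is the full 26×13.5 rectangle (area 351.00 mm²); the cylinder at (12, 5): section is a regular 8-gon, circumradius r=7.5 (area = (8/2)·7.500²·sin(360°/8) = 159.10 mm²); Merging all regions: the regions partially overlap — summed areas 510.10 mm² minus the doubly-counted overlap 144.19 mm² gives 365.90 mm² — area = 365.90 mm². Checking containment: the cross-section at z = 24.36 is a subset of the cross-section at z = 11.4.

entirely on top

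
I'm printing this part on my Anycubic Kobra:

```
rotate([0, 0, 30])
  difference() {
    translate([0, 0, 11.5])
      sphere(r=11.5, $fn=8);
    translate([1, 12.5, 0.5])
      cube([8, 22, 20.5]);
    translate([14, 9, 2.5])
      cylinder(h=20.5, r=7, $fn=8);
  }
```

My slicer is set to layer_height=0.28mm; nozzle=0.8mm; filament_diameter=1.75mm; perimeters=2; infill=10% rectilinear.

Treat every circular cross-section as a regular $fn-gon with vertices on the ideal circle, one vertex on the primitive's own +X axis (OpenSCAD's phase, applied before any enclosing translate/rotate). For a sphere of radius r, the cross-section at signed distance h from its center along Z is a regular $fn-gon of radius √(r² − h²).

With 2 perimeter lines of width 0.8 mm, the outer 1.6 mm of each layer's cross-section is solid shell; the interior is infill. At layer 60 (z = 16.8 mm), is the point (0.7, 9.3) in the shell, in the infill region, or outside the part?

At z = 16.8 mm: the r=11.5 sphere slices to a regular 8-gon of circumradius 10.206 (√(r²−h²) with h=5.3 from center); the cube at (1, 12.5) is present — its section is the full 8×22 rectangle; the r=7 cylinder at (14, 9) gives a regular 8-gon of circumradius 7 (constant along its height); After the difference (first − rest): starting from the r=11.5 sphere, the 8×22 cube at (1, 12.5) misses the remaining region (no effect); the r=7 cylinder at (14, 9) misses the remaining region (no effect) — 1 connected region; (rotated 30° about Z; rotation is an isometry so areas/perimeters/island counts are preserved). Overall, the cross-section is a single solid region. Undo the 30° rotation: the query point maps to (5.256, 7.704) in the un-rotated model frame. The nearest boundary edge runs (0.00, 10.21)→(7.22, 7.22); distance from the point to it = 0.30 mm. The point is inside the cross-section, 0.30 mm from the nearest boundary — within the 1.6 mm shell band (2 × 0.8).

shell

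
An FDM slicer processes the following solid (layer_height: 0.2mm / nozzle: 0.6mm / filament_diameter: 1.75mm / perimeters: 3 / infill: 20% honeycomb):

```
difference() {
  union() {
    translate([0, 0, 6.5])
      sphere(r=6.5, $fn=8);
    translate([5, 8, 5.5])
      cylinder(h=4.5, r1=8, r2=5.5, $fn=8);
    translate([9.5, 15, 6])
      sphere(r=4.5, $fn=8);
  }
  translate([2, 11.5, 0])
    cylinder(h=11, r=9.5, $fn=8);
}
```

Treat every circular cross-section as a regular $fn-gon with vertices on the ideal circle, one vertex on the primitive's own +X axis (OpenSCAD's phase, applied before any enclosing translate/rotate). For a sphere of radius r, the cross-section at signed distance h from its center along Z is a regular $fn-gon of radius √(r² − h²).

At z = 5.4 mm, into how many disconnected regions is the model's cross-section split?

At z = 5.4 mm: the sphere: section is a regular 8-gon, circumradius = √(r²−h²) = √(6.5²−1.1²) = 6.406; the cone at (5, 8) is not intersected at this z (z outside [5.5, 10]); the r=4.5 sphere at (9.5, 15) contributes a regular 8-gon of circumradius √(4.5²−0.6²) = 4.460; Merging all regions: the 2 present regions are separate (no shared area or edge), so areas and boundary lengths simply add and each stays a separate island — 2 connected regions; the r=9.5 cylinder at (2, 11.5) contributes a regular 8-gon of circumradius 9.5; Taking the first minus the rest: starting from that combined region, the r=9.5 cylinder at (2, 11.5) partially overlaps it — only the 53.62 mm² overlap (of its 255.27 mm²) is removed, clipping the outline — 2 connected regions. The result has 2 disconnected regions.

2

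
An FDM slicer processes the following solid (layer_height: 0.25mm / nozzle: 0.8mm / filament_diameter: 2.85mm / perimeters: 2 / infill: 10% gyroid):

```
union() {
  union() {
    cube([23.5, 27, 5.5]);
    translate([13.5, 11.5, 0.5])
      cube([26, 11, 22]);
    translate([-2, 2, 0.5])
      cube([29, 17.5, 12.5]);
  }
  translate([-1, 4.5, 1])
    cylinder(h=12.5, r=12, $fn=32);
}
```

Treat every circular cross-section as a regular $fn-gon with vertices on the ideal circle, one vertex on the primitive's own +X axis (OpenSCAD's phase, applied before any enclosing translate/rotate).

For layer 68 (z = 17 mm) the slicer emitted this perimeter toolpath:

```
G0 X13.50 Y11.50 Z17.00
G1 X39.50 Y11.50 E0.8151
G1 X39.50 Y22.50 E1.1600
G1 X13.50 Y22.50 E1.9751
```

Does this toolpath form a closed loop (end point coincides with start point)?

Start point (G0): (13.50, 11.50). End point (last G1): the path does not return to the start — open.

no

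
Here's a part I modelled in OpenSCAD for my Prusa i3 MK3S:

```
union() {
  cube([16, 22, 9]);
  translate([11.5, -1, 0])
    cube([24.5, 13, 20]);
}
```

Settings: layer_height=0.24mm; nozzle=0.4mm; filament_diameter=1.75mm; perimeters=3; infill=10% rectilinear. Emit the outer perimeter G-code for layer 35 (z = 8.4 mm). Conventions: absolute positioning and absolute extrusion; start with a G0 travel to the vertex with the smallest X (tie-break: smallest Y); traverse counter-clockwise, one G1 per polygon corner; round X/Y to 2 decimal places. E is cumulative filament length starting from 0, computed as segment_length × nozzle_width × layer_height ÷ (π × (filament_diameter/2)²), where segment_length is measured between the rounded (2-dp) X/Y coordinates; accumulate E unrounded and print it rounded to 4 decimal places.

G0 X0.00 Y0.00 Z8.40
G1 X11.50 Y0.00 E0.4590
G1 X11.50 Y-1.00 E0.4989
G1 X36.00 Y-1.00 E1.4767
G1 X36.00 Y12.00 E1.9956
G1 X16.00 Y12.00 E2.7939
G1 X16.00 Y22.00 E3.1930
G1 X0.00 Y22.00 E3.8316
G1 X0.00 Y0.00 E4.7096

At z = 8.4 mm: the cube is present — its section is the full 16×22 rectangle; the 24.5×13 cube at (11.5, -1) contributes its full rectangle; Merging all regions: the regions partially overlap (shared area 54.00 mm²), so overlapping operands fuse into one piece — 1 connected region. The outline is a single polygon with 8 vertices. Extrusion per mm of travel: 0.4 × 0.24 / (π × 0.875²) = 0.039912. Accumulating E over each segment gives final E = 4.7096.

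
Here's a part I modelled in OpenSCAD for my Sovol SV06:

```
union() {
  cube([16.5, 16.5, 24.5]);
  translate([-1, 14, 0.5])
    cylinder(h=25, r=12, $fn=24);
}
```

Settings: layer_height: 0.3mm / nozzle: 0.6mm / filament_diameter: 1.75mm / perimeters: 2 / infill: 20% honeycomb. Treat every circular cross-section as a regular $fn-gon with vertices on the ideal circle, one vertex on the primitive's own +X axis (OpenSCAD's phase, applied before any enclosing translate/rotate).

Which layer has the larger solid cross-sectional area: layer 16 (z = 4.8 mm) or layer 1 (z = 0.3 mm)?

Layer 16 (z = 4.8): the cube (footprint 16.5×16.5) is included at this height (area 272.25 mm²); the cylinder at (-1, 14): section is a regular 24-gon, circumradius r=12 (area = (24/2)·12.000²·sin(360°/24) = 447.24 mm²); Taking the union: the regions partially overlap — summed areas 719.49 mm² minus the doubly-counted overlap 126.96 mm² gives 592.53 mm² — area = 592.53 mm². So its area = 592.53 mm². Layer 1 (z = 0.3): the cube is present — its section is the full 16.5×16.5 rectangle (area 272.25 mm²); the cylinder at (-1, 14) does not reach this height (z outside [0.5, 25.5]); Merging all regions: only the 16.5×16.5 cube is present, so the union is just that shape — area = 272.25 mm². So its area = 272.25 mm². Layer 16 is larger (592.53 vs 272.25 mm²).

layer 16 (z = 4.8 mm)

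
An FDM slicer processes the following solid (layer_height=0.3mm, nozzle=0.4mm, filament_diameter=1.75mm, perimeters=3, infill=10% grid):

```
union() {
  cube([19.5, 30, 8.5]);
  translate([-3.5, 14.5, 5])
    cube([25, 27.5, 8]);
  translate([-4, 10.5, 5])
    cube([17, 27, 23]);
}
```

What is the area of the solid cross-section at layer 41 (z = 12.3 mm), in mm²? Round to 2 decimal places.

767.00 mm²

At z = 12.3 mm: the cube is not intersected at this z (z outside [0, 8.5]); the cube at (-3.5, 14.5) (footprint 25×27.5) is included at this height (area 687.50 mm²); the cube at (-4, 10.5) (footprint 17×27) is included at this height (area 459.00 mm²); Merging all regions: the regions partially overlap — summed areas 1146.50 mm² minus the doubly-counted overlap 379.50 mm² gives 767.00 mm² — area = 767.00 mm². Overall, the cross-section is a single solid region. Net area = 767.00 mm².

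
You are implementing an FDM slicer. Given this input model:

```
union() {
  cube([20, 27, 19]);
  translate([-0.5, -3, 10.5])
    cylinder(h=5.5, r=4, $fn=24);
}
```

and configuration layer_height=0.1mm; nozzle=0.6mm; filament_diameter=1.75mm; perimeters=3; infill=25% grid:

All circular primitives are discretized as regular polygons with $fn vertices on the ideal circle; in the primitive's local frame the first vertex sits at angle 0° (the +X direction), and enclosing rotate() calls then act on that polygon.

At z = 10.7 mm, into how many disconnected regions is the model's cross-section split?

At z = 10.7 mm: the cube (footprint 20×27) is included at this height; the cylinder at (-0.5, -3): section is a regular 24-gon, circumradius r=4; Taking the union: the regions partially overlap (shared area 1.26 mm²), so overlapping operands fuse into one piece — 1 connected region. The result has 1 disconnected region.

1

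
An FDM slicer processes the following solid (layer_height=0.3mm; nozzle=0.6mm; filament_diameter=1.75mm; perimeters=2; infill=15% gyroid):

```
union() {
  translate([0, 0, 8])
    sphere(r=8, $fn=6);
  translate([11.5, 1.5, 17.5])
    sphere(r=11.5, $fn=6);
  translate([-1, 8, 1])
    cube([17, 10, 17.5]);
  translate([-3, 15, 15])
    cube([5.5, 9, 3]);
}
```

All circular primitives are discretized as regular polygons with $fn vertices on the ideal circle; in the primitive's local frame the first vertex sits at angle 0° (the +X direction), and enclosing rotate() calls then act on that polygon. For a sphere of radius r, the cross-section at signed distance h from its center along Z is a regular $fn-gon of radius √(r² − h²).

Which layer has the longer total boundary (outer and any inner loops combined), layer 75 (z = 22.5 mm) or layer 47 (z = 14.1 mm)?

layer 47 (z = 14.1 mm)

Layer 75 (z = 22.5): the sphere does not reach this height (|z−center|=14.500 > r=8); the r=11.5 sphere at (11.5, 1.5) contributes a regular 6-gon of circumradius √(11.5²−5²) = 10.356 (perimeter = 2·6·10.356·sin(180°/6) = 62.14 mm); the cube at (-1, 8) is not intersected at this z (z outside [1, 18.5]); the cube at (-3, 15) is not intersected at this z (z outside [15, 18]); Merging all regions: only the r=11.5 sphere at (11.5, 1.5) is present, so the union is just that shape — boundary = 62.14 mm. So its perimeter = 62.14 mm. Layer 47 (z = 14.1): the sphere: section is a regular 6-gon, circumradius = √(r²−h²) = √(8²−6.1²) = 5.176 (perimeter = 2·6·5.176·sin(180°/6) = 31.06 mm); the r=11.5 sphere at (11.5, 1.5) slices to a regular 6-gon of circumradius 10.986 (√(r²−h²) with h=3.4 from center) (perimeter = 2·6·10.986·sin(180°/6) = 65.92 mm); the cube at (-1, 8) (footprint 17×10) is included at this height (perimeter 54.00 mm); the cube at (-3, 15) does not reach this height (z outside [15, 18]); Taking the union: the regions partially overlap (shared area 50.86 mm²), so the edge portions inside another operand are dropped and the merged outline is re-measured after clipping — boundary = 104.46 mm. So its perimeter = 104.46 mm. Layer 47 is larger (104.46 vs 62.14 mm).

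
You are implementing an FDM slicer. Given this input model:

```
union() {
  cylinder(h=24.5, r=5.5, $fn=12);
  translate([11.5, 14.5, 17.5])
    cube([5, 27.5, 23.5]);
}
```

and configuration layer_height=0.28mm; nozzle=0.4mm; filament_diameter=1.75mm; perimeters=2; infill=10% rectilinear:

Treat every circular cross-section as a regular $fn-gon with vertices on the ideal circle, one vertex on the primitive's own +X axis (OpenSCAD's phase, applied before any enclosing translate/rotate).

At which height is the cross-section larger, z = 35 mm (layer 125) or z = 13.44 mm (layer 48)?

layer 125 (z = 35 mm)

Layer 125 (z = 35): the cylinder does not reach this height (z outside [0, 24.5]); the cube at (11.5, 14.5) (footprint 5×27.5) is included at this height (area 137.50 mm²); Merging all regions: only the 5×27.5 cube at (11.5, 14.5) is present, so the union is just that shape — area = 137.50 mm². So its area = 137.50 mm². Layer 48 (z = 13.44): the r=5.5 cylinder contributes a regular 12-gon of circumradius 5.5 (area = (12/2)·5.500²·sin(360°/12) = 90.75 mm²); the cube at (11.5, 14.5) is absent (z outside [17.5, 41]); Merging all regions: only the r=5.5 cylinder is present, so the union is just that shape — area = 90.75 mm². So its area = 90.75 mm². Layer 125 is larger (137.50 vs 90.75 mm²).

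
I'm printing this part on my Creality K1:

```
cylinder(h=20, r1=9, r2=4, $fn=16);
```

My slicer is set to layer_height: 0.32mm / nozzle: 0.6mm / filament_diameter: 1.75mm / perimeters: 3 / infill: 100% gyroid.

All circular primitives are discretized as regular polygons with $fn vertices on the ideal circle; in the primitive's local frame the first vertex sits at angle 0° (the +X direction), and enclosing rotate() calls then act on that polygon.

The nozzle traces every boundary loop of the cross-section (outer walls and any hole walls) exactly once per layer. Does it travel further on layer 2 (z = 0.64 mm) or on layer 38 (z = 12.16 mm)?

layer 2 (z = 0.64 mm)

Layer 2 (z = 0.64): the cone contributes a regular 16-gon of circumradius 8.840 (interpolated between r1=9 and r2=4 at t=0.032) (perimeter = 2·16·8.840·sin(180°/16) = 55.19 mm). So its perimeter = 55.19 mm. Layer 38 (z = 12.16): the cone (r1=9→r2=4) has section circumradius 5.960 here — a regular 16-gon (perimeter = 2·16·5.960·sin(180°/16) = 37.21 mm). So its perimeter = 37.21 mm. Layer 2 is larger (55.19 vs 37.21 mm).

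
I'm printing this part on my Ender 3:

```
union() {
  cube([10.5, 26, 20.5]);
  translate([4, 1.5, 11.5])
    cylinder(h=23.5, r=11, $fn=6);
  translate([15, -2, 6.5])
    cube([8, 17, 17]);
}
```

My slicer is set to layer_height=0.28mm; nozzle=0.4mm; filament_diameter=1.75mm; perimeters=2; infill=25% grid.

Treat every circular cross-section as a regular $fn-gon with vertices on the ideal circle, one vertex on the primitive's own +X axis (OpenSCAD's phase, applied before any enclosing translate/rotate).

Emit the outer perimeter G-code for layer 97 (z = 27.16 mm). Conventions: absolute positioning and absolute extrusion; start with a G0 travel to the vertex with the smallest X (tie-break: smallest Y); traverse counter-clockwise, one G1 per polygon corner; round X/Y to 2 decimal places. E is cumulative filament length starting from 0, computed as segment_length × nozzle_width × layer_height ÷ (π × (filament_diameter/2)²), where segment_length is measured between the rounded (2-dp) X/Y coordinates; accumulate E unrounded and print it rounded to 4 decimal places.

At z = 27.16 mm: the cube does not reach this height (z outside [0, 20.5]); the r=11 cylinder at (4, 1.5) contributes a regular 6-gon of circumradius 11; the cube at (15, -2) is not intersected at this z (z outside [6.5, 23.5]); Combining (union): only the r=11 cylinder at (4, 1.5) is present, so the union is just that shape — 1 connected region. The outline is a single polygon with 6 vertices. Extrusion per mm of travel: 0.4 × 0.28 / (π × 0.875²) = 0.046564. Accumulating E over each segment gives final E = 3.0738.

G0 X-7.00 Y1.50 Z27.16
G1 X-1.50 Y-8.03 E0.5124
G1 X9.50 Y-8.03 E1.0246
G1 X15.00 Y1.50 E1.5369
G1 X9.50 Y11.03 E2.0493
G1 X-1.50 Y11.03 E2.5615
G1 X-7.00 Y1.50 E3.0738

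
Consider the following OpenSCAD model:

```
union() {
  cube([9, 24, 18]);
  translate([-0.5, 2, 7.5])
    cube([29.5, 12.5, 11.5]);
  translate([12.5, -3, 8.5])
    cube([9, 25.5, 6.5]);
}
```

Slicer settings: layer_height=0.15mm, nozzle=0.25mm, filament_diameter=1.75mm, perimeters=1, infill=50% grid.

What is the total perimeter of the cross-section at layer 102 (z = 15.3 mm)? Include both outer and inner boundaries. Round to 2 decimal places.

At z = 15.3 mm: the cube is present — its section is the full 9×24 rectangle (perimeter 66.00 mm); the cube at (-0.5, 2) is present — its section is the full 29.5×12.5 rectangle (perimeter 84.00 mm); the cube at (12.5, -3) is not intersected at this z (z outside [8.5, 15]); Combining (union): the regions partially overlap (shared area 112.50 mm²), so the edge portions inside another operand are dropped and the merged outline is re-measured after clipping — boundary = 107.00 mm. Overall, the cross-section is a single solid region. Total boundary length (outer) = 107.00 mm.

107.00 mm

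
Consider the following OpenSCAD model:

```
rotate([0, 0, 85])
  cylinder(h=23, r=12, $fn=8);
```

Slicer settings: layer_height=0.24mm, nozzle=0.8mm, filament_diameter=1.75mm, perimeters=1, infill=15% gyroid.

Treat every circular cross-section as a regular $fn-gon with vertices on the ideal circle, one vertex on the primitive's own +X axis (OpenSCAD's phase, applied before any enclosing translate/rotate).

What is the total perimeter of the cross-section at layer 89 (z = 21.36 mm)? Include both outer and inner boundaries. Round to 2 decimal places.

73.48 mm

At z = 21.36 mm: the r=12 cylinder gives a regular 8-gon of circumradius 12 (constant along its height) (perimeter = 2·8·12.000·sin(180°/8) = 73.48 mm); (rotated 85° about Z; rotation is an isometry so areas/perimeters/island counts are preserved). Overall, the cross-section is a single solid region. Total boundary length (outer) = 73.48 mm.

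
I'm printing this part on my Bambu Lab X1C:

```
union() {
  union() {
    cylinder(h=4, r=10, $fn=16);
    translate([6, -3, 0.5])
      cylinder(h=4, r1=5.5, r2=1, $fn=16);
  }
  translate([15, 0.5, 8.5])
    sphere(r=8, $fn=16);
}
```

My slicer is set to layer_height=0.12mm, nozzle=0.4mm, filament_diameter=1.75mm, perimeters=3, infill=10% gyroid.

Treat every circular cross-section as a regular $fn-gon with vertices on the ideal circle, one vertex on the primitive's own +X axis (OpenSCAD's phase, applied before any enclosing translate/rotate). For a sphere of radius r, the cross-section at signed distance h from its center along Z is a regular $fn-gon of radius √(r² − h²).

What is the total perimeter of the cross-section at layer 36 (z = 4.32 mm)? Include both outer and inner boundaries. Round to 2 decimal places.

50.09 mm

At z = 4.32 mm: the cylinder does not reach this height (z outside [0, 4]); the cone at (6, -3): at t=0.955 of its height the radius interpolates to r₁+(r₂−r₁)t = 1.202, giving a regular 16-gon of that circumradius (perimeter = 2·16·1.202·sin(180°/16) = 7.51 mm); Merging all regions: only the cone at (6, -3) is present, so the union is just that shape — boundary = 7.51 mm; the sphere at (15, 0.5): section is a regular 16-gon, circumradius = √(r²−h²) = √(8²−4.18²) = 6.821 (perimeter = 2·16·6.821·sin(180°/16) = 42.58 mm); Combining (union): the 2 present regions are separate (no shared area or edge), so areas and boundary lengths simply add and each stays a separate island — boundary = 50.09 mm. Overall, the cross-section has 2 separate islands. Total boundary length (outer) = 50.09 mm.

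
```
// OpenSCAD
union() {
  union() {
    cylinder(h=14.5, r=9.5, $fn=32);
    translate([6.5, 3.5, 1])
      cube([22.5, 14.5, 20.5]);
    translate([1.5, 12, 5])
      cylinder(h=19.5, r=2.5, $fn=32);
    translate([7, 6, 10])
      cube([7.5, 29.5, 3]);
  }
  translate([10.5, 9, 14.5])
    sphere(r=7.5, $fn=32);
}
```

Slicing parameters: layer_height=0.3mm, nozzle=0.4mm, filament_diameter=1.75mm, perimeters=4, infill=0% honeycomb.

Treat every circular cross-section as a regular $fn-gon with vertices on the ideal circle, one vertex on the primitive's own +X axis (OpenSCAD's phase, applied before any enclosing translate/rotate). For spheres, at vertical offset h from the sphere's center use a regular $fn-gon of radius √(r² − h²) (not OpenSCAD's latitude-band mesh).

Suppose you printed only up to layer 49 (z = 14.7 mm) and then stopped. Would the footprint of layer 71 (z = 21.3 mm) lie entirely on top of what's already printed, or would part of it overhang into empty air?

Compare the two slices. At z = 14.7: the cylinder is absent (z outside [0, 14.5]); the cube at (6.5, 3.5) (footprint 22.5×14.5) is included at this height (area 326.25 mm²); the r=2.5 cylinder at (1.5, 12) contributes a regular 32-gon of circumradius 2.5 (area = (32/2)·2.500²·sin(360°/32) = 19.51 mm²); the cube at (7, 6) does not reach this height (z outside [10, 13]); Combining (union): the 2 present regions are separate (no shared area or edge), so areas and boundary lengths simply add and each stays a separate island — area = 345.76 mm²; the r=7.5 sphere at (10.5, 9) slices to a regular 32-gon of circumradius 7.497 (√(r²−h²) with h=0.2 from center) (area = (32/2)·7.497²·sin(360°/32) = 175.46 mm²); Merging all regions: the regions partially overlap — summed areas 521.22 mm² minus the doubly-counted overlap 132.11 mm² gives 389.10 mm² — area = 389.10 mm². At z = 21.3: the cylinder is not intersected at this z (z outside [0, 14.5]); the 22.5×14.5 cube at (6.5, 3.5) contributes its full rectangle (area 326.25 mm²); the cylinder at (1.5, 12): section is a regular 32-gon, circumradius r=2.5 (area = (32/2)·2.500²·sin(360°/32) = 19.51 mm²); the cube at (7, 6) is not intersected at this z (z outside [10, 13]); Merging all regions: the 2 present regions are separate (no shared area or edge), so areas and boundary lengths simply add and each stays a separate island — area = 345.76 mm²; the sphere at (10.5, 9): section is a regular 32-gon, circumradius = √(r²−h²) = √(7.5²−6.8²) = 3.164 (area = (32/2)·3.164²·sin(360°/32) = 31.25 mm²); Taking the union: the r=7.5 sphere at (10.5, 9) lies entirely inside the result so far, so the union is just the result so far — area = 345.76 mm². Checking containment: the cross-section at z = 21.3 is a subset of the cross-section at z = 14.7.

entirely on top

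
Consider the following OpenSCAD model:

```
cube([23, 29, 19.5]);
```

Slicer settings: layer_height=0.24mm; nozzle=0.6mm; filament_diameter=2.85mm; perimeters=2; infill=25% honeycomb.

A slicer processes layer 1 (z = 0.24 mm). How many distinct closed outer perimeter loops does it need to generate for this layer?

At z = 0.24 mm: the cube (footprint 23×29) is included at this height. The result has 1 disconnected region.

1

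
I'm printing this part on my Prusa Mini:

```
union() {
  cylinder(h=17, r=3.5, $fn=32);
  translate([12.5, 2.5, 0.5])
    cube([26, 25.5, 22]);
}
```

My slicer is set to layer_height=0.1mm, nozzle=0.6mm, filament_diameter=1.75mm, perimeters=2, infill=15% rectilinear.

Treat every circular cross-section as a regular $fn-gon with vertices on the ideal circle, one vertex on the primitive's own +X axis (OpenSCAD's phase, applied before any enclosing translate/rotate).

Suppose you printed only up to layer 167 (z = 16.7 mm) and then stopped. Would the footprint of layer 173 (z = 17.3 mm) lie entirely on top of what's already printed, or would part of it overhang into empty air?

entirely on top

Compare the two slices. At z = 16.7: the cylinder: section is a regular 32-gon, circumradius r=3.5 (area = (32/2)·3.500²·sin(360°/32) = 38.24 mm²); the cube at (12.5, 2.5) is present — its section is the full 26×25.5 rectangle (area 663.00 mm²); Merging all regions: the 2 present regions are separate (no shared area or edge), so areas and boundary lengths simply add and each stays a separate island — area = 701.24 mm². At z = 17.3: the cylinder is absent (z outside [0, 17]); the 26×25.5 cube at (12.5, 2.5) contributes its full rectangle (area 663.00 mm²); Merging all regions: only the 26×25.5 cube at (12.5, 2.5) is present, so the union is just that shape — area = 663.00 mm². Checking containment: the cross-section at z = 17.3 is a subset of the cross-section at z = 16.7.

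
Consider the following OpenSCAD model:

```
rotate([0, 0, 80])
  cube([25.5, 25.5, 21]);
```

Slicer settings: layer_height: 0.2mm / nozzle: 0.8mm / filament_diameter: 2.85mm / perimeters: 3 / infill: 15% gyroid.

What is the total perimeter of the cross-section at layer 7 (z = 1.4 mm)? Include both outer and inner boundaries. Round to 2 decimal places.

At z = 1.4 mm: the 25.5×25.5 cube contributes its full rectangle (perimeter 102.00 mm); (rotated 80° about Z; rotation is an isometry so areas/perimeters/island counts are preserved). Overall, the cross-section is a single solid region. Total boundary length (outer) = 102.00 mm.

102.00 mm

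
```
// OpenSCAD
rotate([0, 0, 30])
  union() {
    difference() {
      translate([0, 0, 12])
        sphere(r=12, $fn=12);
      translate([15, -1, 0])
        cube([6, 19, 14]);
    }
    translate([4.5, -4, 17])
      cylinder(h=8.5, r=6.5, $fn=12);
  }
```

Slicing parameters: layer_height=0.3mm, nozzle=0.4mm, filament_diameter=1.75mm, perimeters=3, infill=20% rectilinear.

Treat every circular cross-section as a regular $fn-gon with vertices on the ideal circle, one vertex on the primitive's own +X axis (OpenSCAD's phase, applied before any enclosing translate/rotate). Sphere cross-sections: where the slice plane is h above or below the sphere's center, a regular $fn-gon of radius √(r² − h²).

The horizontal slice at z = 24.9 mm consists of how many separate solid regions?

1

At z = 24.9 mm: the sphere does not reach this height (|z−center|=12.900 > r=12); the cube at (15, -1) does not reach this height (z outside [0, 14]); Subtracting the remaining from the first: the first operand is absent here, so nothing remains; the cylinder at (4.5, -4): section is a regular 12-gon, circumradius r=6.5; Taking the union: only the r=6.5 cylinder at (4.5, -4) is present, so the union is just that shape — 1 connected region; (whole slice rotated 30° about Z — lengths, areas and connectivity unchanged). The result has 1 disconnected region.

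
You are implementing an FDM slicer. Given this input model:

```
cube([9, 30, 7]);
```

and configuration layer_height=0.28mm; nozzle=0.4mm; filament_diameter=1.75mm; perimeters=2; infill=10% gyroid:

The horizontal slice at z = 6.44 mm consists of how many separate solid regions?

1

At z = 6.44 mm: the cube (footprint 9×30) is included at this height. The result has 1 disconnected region.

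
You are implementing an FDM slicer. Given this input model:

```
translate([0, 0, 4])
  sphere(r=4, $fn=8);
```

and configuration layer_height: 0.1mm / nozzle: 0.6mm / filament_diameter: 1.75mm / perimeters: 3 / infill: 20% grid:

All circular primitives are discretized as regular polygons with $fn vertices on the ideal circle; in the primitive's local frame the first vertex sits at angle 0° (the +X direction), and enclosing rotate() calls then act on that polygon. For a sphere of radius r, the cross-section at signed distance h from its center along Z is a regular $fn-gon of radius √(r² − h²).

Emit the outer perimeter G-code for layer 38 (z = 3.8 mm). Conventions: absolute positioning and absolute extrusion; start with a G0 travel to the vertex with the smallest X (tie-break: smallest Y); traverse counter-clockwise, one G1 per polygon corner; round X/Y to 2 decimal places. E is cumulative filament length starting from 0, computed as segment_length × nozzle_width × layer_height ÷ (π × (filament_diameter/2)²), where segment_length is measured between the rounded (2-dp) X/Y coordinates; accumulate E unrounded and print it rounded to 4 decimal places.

At z = 3.8 mm: the sphere: section is a regular 8-gon, circumradius = √(r²−h²) = √(4²−0.2²) = 3.995. The outline is a single polygon with 8 vertices. Extrusion per mm of travel: 0.6 × 0.1 / (π × 0.875²) = 0.024945. Accumulating E over each segment gives final E = 0.6093.

G0 X-3.99 Y0.00 Z3.80
G1 X-2.82 Y-2.82 E0.0762
G1 X0.00 Y-3.99 E0.1523
G1 X2.82 Y-2.82 E0.2285
G1 X3.99 Y0.00 E0.3046
G1 X2.82 Y2.82 E0.3808
G1 X0.00 Y3.99 E0.4570
G1 X-2.82 Y2.82 E0.5331
G1 X-3.99 Y0.00 E0.6093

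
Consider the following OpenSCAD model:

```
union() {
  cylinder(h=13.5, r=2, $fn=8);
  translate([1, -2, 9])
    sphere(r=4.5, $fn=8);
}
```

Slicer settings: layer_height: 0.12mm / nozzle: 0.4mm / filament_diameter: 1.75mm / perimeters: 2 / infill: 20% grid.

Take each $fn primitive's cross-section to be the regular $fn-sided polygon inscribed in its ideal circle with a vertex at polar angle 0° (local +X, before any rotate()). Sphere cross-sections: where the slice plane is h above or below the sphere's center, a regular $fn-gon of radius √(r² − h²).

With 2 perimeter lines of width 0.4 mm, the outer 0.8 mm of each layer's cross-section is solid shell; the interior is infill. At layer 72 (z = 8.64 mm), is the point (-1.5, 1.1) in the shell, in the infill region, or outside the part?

At z = 8.64 mm: the cylinder: section is a regular 8-gon, circumradius r=2; the r=4.5 sphere at (1, -2) slices to a regular 8-gon of circumradius 4.486 (√(r²−h²) with h=0.36 from center); Combining (union): the r=2 cylinder lies entirely inside the r=4.5 sphere at (1, -2), so the union is just the r=4.5 sphere at (1, -2) — 1 connected region. Overall, the cross-section is a single solid region. The nearest boundary edge runs (-2.17, 1.17)→(1.00, 2.49); distance from the point to it = 0.32 mm. The point is inside the cross-section, 0.32 mm from the nearest boundary — within the 0.8 mm shell band (2 × 0.4).

shell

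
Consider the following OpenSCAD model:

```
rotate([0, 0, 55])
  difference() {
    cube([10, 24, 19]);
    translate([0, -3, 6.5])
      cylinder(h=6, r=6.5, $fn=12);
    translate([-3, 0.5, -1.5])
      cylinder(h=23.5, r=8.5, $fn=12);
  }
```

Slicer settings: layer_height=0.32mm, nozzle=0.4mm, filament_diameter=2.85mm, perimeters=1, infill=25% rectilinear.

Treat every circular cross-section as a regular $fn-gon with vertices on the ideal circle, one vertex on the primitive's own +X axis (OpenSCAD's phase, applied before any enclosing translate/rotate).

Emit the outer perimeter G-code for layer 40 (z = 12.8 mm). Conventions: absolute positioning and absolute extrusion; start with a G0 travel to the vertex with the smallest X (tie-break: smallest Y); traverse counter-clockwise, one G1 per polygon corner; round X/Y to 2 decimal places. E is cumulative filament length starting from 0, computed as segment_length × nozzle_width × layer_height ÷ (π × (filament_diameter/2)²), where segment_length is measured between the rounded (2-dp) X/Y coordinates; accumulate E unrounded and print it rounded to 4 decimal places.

At z = 12.8 mm: the 10×24 cube contributes its full rectangle; the cylinder at (0, -3) does not reach this height (z outside [6.5, 12.5]); the cylinder at (-3, 0.5): section is a regular 12-gon, circumradius r=8.5; Taking the first minus the rest: starting from the 10×24 cube, the r=8.5 cylinder at (-3, 0.5) partially overlaps it — only the 32.61 mm² overlap (of its 216.75 mm²) is removed, clipping the outline — 1 connected region; (whole slice rotated 55° about Z — lengths, areas and connectivity unchanged). The outline is a single polygon with 8 vertices. Extrusion per mm of travel: 0.4 × 0.32 / (π × 1.425²) = 0.020065. Accumulating E over each segment gives final E = 1.3052.

G0 X-19.66 Y13.77 Z12.80
G1 X-6.71 Y4.70 E0.3172
G1 X-5.72 Y5.53 E0.3431
G1 X-1.39 Y6.30 E0.4314
G1 X2.75 Y4.79 E0.5198
G1 X3.08 Y4.40 E0.5301
G1 X5.74 Y8.19 E0.6230
G1 X-13.92 Y21.96 E1.1046
G1 X-19.66 Y13.77 E1.3052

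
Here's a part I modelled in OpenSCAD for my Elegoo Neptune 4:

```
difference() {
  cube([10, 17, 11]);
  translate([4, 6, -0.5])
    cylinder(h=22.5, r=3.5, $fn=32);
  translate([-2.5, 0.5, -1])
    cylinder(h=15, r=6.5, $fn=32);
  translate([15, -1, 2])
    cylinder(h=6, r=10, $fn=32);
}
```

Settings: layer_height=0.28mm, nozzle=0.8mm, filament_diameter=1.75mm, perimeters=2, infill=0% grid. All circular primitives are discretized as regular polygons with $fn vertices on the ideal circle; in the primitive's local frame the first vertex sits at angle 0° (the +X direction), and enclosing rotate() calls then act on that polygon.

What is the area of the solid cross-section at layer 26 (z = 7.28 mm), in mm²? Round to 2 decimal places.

At z = 7.28 mm: the 10×17 cube contributes its full rectangle (area 170.00 mm²); the cylinder at (4, 6): section is a regular 32-gon, circumradius r=3.5 (area = (32/2)·3.500²·sin(360°/32) = 38.24 mm²); the r=6.5 cylinder at (-2.5, 0.5) contributes a regular 32-gon of circumradius 6.5 (area = (32/2)·6.500²·sin(360°/32) = 131.88 mm²); the r=10 cylinder at (15, -1) gives a regular 32-gon of circumradius 10 (constant along its height) (area = (32/2)·10.000²·sin(360°/32) = 312.14 mm²); Subtracting the remaining from the first: starting from the 10×17 cube (170.00 mm²), the r=3.5 cylinder at (4, 6) lies wholly inside it (removes its full 38.24 mm² and its 21.96 mm outline becomes a hole wall); the r=6.5 cylinder at (-2.5, 0.5) partially overlaps it — only the 14.36 mm² overlap (of its 131.88 mm²) is removed, clipping the outline; the r=10 cylinder at (15, -1) partially overlaps it — only the 24.62 mm² overlap (of its 312.14 mm²) is removed, clipping the outline — area = 92.78 mm². Overall, the cross-section has 2 separate islands. Net area = 92.78 mm².

92.78 mm²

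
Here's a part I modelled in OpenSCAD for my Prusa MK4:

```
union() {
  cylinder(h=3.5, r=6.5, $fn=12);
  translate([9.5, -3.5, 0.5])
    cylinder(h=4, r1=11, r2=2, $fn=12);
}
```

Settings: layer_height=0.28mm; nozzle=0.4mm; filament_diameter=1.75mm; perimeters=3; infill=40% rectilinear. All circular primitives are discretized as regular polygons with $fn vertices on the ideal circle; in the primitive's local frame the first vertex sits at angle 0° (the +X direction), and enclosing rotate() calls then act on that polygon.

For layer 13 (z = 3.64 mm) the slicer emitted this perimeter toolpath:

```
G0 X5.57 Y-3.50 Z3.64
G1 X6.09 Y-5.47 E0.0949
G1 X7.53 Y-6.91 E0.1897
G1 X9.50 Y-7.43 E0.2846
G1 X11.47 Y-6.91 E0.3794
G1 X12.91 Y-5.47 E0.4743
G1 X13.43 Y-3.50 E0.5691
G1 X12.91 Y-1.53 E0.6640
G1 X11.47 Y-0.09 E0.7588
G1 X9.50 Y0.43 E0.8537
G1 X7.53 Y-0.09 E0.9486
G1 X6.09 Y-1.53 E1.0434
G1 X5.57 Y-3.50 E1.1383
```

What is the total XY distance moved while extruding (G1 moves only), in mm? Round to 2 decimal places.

Sum the Euclidean lengths of each G1 segment: total = 24.45 mm.

24.45 mm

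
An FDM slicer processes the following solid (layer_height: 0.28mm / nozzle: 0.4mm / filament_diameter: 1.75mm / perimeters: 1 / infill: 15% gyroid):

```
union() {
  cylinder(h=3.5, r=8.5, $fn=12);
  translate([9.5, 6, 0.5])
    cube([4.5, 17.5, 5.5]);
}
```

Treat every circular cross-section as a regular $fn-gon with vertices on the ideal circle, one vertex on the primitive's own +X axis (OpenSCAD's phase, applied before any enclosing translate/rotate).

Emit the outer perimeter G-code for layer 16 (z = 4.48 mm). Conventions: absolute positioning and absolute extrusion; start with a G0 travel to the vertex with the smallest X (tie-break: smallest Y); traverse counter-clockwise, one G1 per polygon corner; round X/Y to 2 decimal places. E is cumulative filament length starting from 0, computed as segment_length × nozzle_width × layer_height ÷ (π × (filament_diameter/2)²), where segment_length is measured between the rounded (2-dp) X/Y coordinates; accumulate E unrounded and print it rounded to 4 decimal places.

G0 X9.50 Y6.00 Z4.48
G1 X14.00 Y6.00 E0.2095
G1 X14.00 Y23.50 E1.0244
G1 X9.50 Y23.50 E1.2340
G1 X9.50 Y6.00 E2.0488

At z = 4.48 mm: the cylinder does not reach this height (z outside [0, 3.5]); the cube at (9.5, 6) is present — its section is the full 4.5×17.5 rectangle; Taking the union: only the 4.5×17.5 cube at (9.5, 6) is present, so the union is just that shape — 1 connected region. The outline is a single polygon with 4 vertices. Extrusion per mm of travel: 0.4 × 0.28 / (π × 0.875²) = 0.046564. Accumulating E over each segment gives final E = 2.0488.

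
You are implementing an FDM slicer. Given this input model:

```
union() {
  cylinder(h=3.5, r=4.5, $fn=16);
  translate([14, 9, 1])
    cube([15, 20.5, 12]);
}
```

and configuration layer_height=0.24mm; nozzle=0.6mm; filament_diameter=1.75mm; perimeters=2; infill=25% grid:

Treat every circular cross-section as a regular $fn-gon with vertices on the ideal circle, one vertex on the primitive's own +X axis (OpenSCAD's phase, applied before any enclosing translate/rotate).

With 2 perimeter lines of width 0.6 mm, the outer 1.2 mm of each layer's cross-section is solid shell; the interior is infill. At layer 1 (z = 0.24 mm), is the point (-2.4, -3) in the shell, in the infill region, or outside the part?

At z = 0.24 mm: the cylinder: section is a regular 16-gon, circumradius r=4.5; the cube at (14, 9) does not reach this height (z outside [1, 13]); Combining (union): only the r=4.5 cylinder is present, so the union is just that shape — 1 connected region. Overall, the cross-section is a single solid region. The nearest boundary edge runs (-3.18, -3.18)→(-1.72, -4.16); distance from the point to it = 0.59 mm. The point is inside the cross-section, 0.59 mm from the nearest boundary — within the 1.2 mm shell band (2 × 0.6).

shell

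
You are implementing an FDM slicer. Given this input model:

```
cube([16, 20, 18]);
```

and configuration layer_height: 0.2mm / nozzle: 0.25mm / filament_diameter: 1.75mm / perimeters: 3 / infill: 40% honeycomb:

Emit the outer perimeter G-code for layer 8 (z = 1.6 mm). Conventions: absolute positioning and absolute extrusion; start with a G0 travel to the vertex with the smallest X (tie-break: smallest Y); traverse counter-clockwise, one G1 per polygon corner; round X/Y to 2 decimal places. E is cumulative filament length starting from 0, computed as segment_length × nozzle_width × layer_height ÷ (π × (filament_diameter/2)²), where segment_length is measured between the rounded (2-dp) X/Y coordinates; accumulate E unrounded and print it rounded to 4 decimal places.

At z = 1.6 mm: the cube (footprint 16×20) is included at this height. The outline is a single polygon with 4 vertices. Extrusion per mm of travel: 0.25 × 0.2 / (π × 0.875²) = 0.020788. Accumulating E over each segment gives final E = 1.4967.

G0 X0.00 Y0.00 Z1.60
G1 X16.00 Y0.00 E0.3326
G1 X16.00 Y20.00 E0.7484
G1 X0.00 Y20.00 E1.0810
G1 X0.00 Y0.00 E1.4967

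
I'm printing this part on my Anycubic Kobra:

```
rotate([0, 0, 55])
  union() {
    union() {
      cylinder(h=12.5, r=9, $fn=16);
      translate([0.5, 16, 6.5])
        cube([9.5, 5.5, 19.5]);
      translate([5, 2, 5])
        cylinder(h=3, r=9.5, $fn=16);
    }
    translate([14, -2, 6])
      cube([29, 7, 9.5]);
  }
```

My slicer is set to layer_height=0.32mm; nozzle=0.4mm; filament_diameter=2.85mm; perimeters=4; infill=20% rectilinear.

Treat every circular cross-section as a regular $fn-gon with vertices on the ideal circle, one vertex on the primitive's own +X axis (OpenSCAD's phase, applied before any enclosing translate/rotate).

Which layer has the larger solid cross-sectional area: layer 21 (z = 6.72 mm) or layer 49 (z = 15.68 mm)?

layer 21 (z = 6.72 mm)

Layer 21 (z = 6.72): the r=9 cylinder contributes a regular 16-gon of circumradius 9 (area = (16/2)·9.000²·sin(360°/16) = 247.98 mm²); the 9.5×5.5 cube at (0.5, 16) contributes its full rectangle (area 52.25 mm²); the r=9.5 cylinder at (5, 2) contributes a regular 16-gon of circumradius 9.5 (area = (16/2)·9.500²·sin(360°/16) = 276.30 mm²); Taking the union: the regions partially overlap — summed areas 576.53 mm² minus the doubly-counted overlap 164.79 mm² gives 411.73 mm² — area = 411.73 mm²; the 29×7 cube at (14, -2) contributes its full rectangle (area 203.00 mm²); Combining (union): the regions partially overlap — summed areas 614.73 mm² minus the doubly-counted overlap 1.26 mm² gives 613.48 mm² — area = 613.48 mm²; (whole slice rotated 55° about Z — lengths, areas and connectivity unchanged). So its area = 613.48 mm². Layer 49 (z = 15.68): the cylinder is absent (z outside [0, 12.5]); the cube at (0.5, 16) (footprint 9.5×5.5) is included at this height (area 52.25 mm²); the cylinder at (5, 2) is not intersected at this z (z outside [5, 8]); Merging all regions: only the 9.5×5.5 cube at (0.5, 16) is present, so the union is just that shape — area = 52.25 mm²; the cube at (14, -2) does not reach this height (z outside [6, 15.5]); Merging all regions: only that combined region is present, so the union is just that shape — area = 52.25 mm²; (whole slice rotated 55° about Z — lengths, areas and connectivity unchanged). So its area = 52.25 mm². Layer 21 is larger (613.48 vs 52.25 mm²).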